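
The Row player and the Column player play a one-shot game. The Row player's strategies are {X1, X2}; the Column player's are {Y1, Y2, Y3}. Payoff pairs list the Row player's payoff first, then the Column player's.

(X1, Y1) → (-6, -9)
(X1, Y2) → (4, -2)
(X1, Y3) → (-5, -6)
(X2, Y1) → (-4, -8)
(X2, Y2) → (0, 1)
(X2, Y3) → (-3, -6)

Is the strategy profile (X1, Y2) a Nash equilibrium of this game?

Holding the Column player at Y2: the Row player gets 4 from X1, versus 0 from X2. No profitable deviation for the Row player.
Holding the Row player at X1: the Column player gets -2 from Y2, versus -9 from Y1, -6 from Y3. No profitable deviation for the Column player either.

Yes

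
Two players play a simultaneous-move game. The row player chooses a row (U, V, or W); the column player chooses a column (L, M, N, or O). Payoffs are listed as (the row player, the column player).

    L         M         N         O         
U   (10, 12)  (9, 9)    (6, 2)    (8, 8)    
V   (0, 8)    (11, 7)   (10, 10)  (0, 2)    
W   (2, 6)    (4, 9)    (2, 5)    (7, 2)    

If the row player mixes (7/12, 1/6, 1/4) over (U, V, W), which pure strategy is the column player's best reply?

Compute the column player's expected payoff from each pure strategy against the given mix.
L: (7/12)·12 + (1/6)·8 + (1/4)·6 = 59/6
M: (7/12)·9 + (1/6)·7 + (1/4)·9 = 26/3
N: (7/12)·2 + (1/6)·10 + (1/4)·5 = 49/12
O: (7/12)·8 + (1/6)·2 + (1/4)·2 = 11/2
Highest expected payoff is 59/6, from L.

L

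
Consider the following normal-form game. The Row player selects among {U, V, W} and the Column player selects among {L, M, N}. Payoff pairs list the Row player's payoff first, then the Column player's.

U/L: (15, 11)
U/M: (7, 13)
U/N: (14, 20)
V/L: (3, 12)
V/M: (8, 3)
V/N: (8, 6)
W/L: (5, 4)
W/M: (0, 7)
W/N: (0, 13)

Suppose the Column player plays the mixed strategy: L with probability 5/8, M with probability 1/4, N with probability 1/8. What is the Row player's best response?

The Row player's best reply maximizes expected payoff against the mix.
U: (5/8)·15 + (1/4)·7 + (1/8)·14 = 103/8
V: (5/8)·3 + (1/4)·8 + (1/8)·8 = 39/8
W: (5/8)·5 + (1/4)·0 + (1/8)·0 = 25/8
Highest expected payoff is 103/8, from U.

U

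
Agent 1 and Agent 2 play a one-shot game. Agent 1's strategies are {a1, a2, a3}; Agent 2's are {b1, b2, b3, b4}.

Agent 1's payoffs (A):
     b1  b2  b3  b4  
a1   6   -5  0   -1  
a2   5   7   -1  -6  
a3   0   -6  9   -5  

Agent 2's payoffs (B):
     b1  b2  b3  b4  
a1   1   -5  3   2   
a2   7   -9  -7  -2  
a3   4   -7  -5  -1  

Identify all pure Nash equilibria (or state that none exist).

A profile is a Nash equilibrium when each player is best-responding to the other.
Agent 1's best responses — vs b1: a1 (payoff 6); vs b2: a2 (payoff 7); vs b3: a3 (payoff 9); vs b4: a1 (payoff -1).
Agent 2's best responses — vs a1: b3 (payoff 3); vs a2: b1 (payoff 7); vs a3: b1 (payoff 4).
No cell has both players best-responding. For instance, Agent 1's best reply to b3 is a3, but against a3 Agent 2 prefers b1 over b3.

None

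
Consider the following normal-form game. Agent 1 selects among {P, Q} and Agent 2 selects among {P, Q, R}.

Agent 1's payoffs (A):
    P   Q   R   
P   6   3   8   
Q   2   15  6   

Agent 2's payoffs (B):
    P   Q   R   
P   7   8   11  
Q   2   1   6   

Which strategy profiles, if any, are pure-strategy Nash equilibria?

Check mutual best responses: a cell is a NE iff neither player can gain by unilaterally deviating.
Agent 1's best responses — vs P: P (payoff 6); vs Q: Q (payoff 15); vs R: P (payoff 8).
Agent 2's best responses — vs P: R (payoff 11); vs Q: R (payoff 6).
The only mutual best response is (P, R); neither player gains by switching there.

(P, R)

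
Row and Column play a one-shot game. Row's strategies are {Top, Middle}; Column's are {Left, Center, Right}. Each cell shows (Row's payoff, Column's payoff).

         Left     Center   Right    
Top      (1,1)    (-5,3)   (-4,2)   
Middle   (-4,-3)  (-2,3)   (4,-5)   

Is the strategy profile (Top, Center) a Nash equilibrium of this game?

Holding Column at Center: Row gets -5 from Top but could get -2 by switching to Middle. Row has a profitable deviation.

No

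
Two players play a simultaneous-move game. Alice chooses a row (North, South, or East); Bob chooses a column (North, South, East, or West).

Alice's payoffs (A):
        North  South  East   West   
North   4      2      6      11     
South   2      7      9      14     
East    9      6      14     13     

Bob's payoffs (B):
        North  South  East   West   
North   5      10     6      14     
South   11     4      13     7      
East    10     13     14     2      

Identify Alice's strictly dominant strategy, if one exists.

No strictly dominant strategy

Check whether one of Alice's strategies beats all alternatives regardless of what the opponent does.
North is not dominant: against North, East gives 9 > 4.
South is not dominant: against North, North gives 4 > 2.
East is not dominant: against South, South gives 7 > 6.
No single strategy is best against every opponent action.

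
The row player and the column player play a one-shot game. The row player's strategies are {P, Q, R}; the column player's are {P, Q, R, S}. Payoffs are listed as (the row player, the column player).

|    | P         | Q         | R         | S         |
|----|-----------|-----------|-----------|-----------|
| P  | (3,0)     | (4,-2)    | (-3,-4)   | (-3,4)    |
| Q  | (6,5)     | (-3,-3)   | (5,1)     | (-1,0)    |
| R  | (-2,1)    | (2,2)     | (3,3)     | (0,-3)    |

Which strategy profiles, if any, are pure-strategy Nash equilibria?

(Q, P)

Find each player's best response to every opponent strategy; NE are the intersections.
The row player's best responses — vs P: Q (payoff 6); vs Q: P (payoff 4); vs R: Q (payoff 5); vs S: R (payoff 0).
The column player's best responses — vs P: S (payoff 4); vs Q: P (payoff 5); vs R: R (payoff 3).
The only mutual best response is (Q, P); neither player gains by switching there.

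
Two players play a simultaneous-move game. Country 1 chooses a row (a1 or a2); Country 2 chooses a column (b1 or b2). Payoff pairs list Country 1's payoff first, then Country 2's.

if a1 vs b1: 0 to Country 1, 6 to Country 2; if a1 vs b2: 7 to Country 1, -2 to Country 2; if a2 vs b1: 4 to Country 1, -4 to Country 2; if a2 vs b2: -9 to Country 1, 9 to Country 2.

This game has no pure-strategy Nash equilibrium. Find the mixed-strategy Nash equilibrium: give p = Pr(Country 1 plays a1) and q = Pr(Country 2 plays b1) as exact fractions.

In a mixed NE each player is indifferent between their pure strategies, so the opponent's mix sets the indifference.
Country 2 indifferent between b1 and b2: p·6 + (1−p)·(-4) = p·(-2) + (1−p)·9 ⟹ (-4) + 10p = 9 + (-11)p ⟹ p = 13/21.
Country 1 indifferent between a1 and a2: q·0 + (1−q)·7 = q·4 + (1−q)·(-9) ⟹ 7 + (-7)q = (-9) + 13q ⟹ q = 4/5.

p = 13/21, q = 4/5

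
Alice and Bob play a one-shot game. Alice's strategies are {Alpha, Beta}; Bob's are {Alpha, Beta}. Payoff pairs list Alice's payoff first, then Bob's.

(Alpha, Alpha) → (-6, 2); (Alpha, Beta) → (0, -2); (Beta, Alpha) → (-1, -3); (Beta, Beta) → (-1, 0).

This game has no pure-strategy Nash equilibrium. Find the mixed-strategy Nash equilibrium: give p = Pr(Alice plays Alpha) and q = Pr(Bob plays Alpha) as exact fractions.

p = 3/7, q = 1/6

In a mixed NE each player is indifferent between their pure strategies, so the opponent's mix sets the indifference.
Bob indifferent between Alpha and Beta: p·2 + (1−p)·(-3) = p·(-2) + (1−p)·0 ⟹ (-3) + 5p = 0 + (-2)p ⟹ p = 3/7.
Alice indifferent between Alpha and Beta: q·(-6) + (1−q)·0 = q·(-1) + (1−q)·(-1) ⟹ 0 + (-6)q = (-1) + 0q ⟹ q = 1/6.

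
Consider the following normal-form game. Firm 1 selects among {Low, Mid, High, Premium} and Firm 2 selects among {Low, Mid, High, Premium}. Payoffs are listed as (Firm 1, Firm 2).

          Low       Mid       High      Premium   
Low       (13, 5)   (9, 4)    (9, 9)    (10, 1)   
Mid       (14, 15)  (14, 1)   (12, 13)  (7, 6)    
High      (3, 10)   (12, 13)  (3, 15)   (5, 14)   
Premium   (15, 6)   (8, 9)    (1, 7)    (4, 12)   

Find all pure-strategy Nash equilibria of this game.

A profile is a Nash equilibrium when each player is best-responding to the other.
Firm 1's best responses — vs Low: Premium (payoff 15); vs Mid: Mid (payoff 14); vs High: Mid (payoff 12); vs Premium: Low (payoff 10).
Firm 2's best responses — vs Low: High (payoff 9); vs Mid: Low (payoff 15); vs High: High (payoff 15); vs Premium: Premium (payoff 12).
No cell has both players best-responding. For instance, Firm 1's best reply to Mid is Mid, but against Mid Firm 2 prefers Low over Mid.

None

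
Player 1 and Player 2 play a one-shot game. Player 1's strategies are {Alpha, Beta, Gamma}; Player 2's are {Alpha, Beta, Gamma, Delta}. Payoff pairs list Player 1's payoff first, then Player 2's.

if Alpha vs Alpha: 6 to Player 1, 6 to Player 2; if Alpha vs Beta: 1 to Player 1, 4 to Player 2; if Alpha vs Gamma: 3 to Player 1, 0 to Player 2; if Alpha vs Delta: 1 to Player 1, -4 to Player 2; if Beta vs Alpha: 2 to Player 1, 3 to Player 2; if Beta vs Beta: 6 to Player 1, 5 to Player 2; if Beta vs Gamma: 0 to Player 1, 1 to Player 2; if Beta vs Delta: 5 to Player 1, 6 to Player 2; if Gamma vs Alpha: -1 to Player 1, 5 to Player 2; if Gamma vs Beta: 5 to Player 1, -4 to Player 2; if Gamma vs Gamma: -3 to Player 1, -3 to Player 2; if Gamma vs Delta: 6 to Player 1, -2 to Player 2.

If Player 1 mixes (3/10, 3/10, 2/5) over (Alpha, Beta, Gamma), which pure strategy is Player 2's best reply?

Player 2's best reply maximizes expected payoff against the mix.
Alpha: (3/10)·6 + (3/10)·3 + (2/5)·5 = 47/10
Beta: (3/10)·4 + (3/10)·5 + (2/5)·(-4) = 11/10
Gamma: (3/10)·0 + (3/10)·1 + (2/5)·(-3) = -9/10
Delta: (3/10)·(-4) + (3/10)·6 + (2/5)·(-2) = -1/5
Highest expected payoff is 47/10, from Alpha.

Alpha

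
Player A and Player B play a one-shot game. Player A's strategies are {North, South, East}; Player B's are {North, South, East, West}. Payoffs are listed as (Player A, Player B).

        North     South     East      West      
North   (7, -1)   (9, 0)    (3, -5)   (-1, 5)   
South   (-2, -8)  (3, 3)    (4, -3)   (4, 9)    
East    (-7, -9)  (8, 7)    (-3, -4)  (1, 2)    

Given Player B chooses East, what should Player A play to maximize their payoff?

South

With Player B fixed at East, Player A's payoffs are: North → 3, South → 4, East → -3.
The maximum is 4, achieved by South.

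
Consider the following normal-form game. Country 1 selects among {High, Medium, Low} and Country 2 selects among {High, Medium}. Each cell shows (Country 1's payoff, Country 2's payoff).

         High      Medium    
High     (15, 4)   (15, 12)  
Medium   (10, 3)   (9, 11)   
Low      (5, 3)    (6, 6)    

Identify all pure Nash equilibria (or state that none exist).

(High, Medium)

Find each player's best response to every opponent strategy; NE are the intersections.
Country 1's best responses — vs High: High (payoff 15); vs Medium: High (payoff 15).
Country 2's best responses — vs High: Medium (payoff 12); vs Medium: Medium (payoff 11); vs Low: Medium (payoff 6).
The only mutual best response is (High, Medium); neither player gains by switching there.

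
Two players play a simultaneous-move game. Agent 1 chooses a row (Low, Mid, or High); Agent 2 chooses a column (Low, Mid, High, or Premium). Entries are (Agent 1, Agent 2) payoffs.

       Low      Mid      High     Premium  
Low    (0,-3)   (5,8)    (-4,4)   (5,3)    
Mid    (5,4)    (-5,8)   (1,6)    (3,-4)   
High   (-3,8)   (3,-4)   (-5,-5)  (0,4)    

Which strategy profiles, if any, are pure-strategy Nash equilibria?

Find each player's best response to every opponent strategy; NE are the intersections.
Agent 1's best responses — vs Low: Mid (payoff 5); vs Mid: Low (payoff 5); vs High: Mid (payoff 1); vs Premium: Low (payoff 5).
Agent 2's best responses — vs Low: Mid (payoff 8); vs Mid: Mid (payoff 8); vs High: Low (payoff 8).
The only mutual best response is (Low, Mid); neither player gains by switching there.

(Low, Mid)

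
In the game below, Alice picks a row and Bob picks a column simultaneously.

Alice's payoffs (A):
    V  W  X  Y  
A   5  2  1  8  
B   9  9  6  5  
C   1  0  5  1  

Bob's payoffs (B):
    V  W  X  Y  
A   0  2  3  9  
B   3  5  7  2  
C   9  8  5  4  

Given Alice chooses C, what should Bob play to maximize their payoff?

V

With Alice fixed at C, Bob's payoffs are: V → 9, W → 8, X → 5, Y → 4.
The maximum is 9, achieved by V.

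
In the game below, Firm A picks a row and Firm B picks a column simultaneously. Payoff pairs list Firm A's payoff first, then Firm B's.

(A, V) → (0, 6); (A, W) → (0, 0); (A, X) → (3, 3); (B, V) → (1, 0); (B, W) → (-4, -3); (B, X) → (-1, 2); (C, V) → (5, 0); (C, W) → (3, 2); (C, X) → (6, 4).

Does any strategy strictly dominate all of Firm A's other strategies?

C

A strategy is strictly dominant if it gives Firm A a strictly higher payoff than every other strategy, against every choice by the opponent.
C strictly dominates: vs V: 5 > each of {0, 1}; vs W: 3 > each of {0, -4}; vs X: 6 > each of {3, -1}.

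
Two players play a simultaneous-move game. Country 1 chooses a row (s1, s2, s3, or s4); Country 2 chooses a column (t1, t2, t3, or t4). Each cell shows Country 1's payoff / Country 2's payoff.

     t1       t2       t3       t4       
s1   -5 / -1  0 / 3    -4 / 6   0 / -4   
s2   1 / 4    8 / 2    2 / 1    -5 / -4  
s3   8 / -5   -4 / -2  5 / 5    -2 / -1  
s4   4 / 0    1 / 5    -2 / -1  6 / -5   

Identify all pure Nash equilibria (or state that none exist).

Find each player's best response to every opponent strategy; NE are the intersections.
Country 1's best responses — vs t1: s3 (payoff 8); vs t2: s2 (payoff 8); vs t3: s3 (payoff 5); vs t4: s4 (payoff 6).
Country 2's best responses — vs s1: t3 (payoff 6); vs s2: t1 (payoff 4); vs s3: t3 (payoff 5); vs s4: t2 (payoff 5).
The only mutual best response is (s3, t3); neither player gains by switching there.

(s3, t3)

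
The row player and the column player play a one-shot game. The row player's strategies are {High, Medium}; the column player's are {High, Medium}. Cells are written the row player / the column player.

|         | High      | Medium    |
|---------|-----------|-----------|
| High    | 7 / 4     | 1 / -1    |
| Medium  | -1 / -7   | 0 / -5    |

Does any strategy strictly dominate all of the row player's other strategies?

Check whether one of the row player's strategies beats all alternatives regardless of what the opponent does.
High strictly dominates: vs High: 7 > -1; vs Medium: 1 > 0.

High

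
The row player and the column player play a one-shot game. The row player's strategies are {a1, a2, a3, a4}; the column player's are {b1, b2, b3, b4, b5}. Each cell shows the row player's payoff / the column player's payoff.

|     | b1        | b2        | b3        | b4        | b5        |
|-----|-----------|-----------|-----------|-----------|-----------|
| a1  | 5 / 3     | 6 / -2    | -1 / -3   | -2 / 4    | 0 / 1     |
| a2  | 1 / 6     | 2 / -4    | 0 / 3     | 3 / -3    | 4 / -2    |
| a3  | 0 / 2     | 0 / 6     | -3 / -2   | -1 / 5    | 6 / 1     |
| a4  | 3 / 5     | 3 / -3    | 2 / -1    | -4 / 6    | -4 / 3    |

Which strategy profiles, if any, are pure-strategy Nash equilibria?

No pure-strategy Nash equilibrium

Check mutual best responses: a cell is a NE iff neither player can gain by unilaterally deviating.
The row player's best responses — vs b1: a1 (payoff 5); vs b2: a1 (payoff 6); vs b3: a4 (payoff 2); vs b4: a2 (payoff 3); vs b5: a3 (payoff 6).
The column player's best responses — vs a1: b4 (payoff 4); vs a2: b1 (payoff 6); vs a3: b2 (payoff 6); vs a4: b4 (payoff 6).
No cell has both players best-responding. For instance, the row player's best reply to b5 is a3, but against a3 the column player prefers b2 over b5.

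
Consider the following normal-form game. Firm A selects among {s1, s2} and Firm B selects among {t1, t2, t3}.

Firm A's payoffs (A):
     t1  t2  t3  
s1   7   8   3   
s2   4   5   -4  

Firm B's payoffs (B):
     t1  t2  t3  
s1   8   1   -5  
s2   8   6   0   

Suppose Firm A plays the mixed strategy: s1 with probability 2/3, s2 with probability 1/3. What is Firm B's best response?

Compute Firm B's expected payoff from each pure strategy against the given mix.
t1: (2/3)·8 + (1/3)·8 = 8
t2: (2/3)·1 + (1/3)·6 = 8/3
t3: (2/3)·(-5) + (1/3)·0 = -10/3
Highest expected payoff is 8, from t1.

t1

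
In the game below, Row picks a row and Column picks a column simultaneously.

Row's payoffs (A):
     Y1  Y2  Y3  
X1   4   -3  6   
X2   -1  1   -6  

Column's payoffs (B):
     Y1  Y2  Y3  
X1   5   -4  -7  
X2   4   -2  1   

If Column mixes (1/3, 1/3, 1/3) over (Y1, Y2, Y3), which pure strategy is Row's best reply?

Row's best reply maximizes expected payoff against the mix.
X1: (1/3)·4 + (1/3)·(-3) + (1/3)·6 = 7/3
X2: (1/3)·(-1) + (1/3)·1 + (1/3)·(-6) = -2
Highest expected payoff is 7/3, from X1.

X1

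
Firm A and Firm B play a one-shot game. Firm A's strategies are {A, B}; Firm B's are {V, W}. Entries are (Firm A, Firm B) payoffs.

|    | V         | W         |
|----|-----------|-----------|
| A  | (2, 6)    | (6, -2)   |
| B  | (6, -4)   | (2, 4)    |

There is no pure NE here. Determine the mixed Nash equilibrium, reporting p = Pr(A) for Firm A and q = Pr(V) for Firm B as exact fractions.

Each player's mixing probability is pinned down by making the *other* player indifferent.
Firm B indifferent between V and W: p·6 + (1−p)·(-4) = p·(-2) + (1−p)·4 ⟹ (-4) + 10p = 4 + (-6)p ⟹ p = 1/2.
Firm A indifferent between A and B: q·2 + (1−q)·6 = q·6 + (1−q)·2 ⟹ 6 + (-4)q = 2 + 4q ⟹ q = 1/2.

p = 1/2, q = 1/2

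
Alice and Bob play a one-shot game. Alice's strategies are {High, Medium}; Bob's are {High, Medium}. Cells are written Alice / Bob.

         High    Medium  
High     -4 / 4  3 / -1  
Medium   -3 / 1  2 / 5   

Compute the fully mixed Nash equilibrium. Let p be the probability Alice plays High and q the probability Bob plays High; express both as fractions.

p = 4/9, q = 1/2

Each player's mixing probability is pinned down by making the *other* player indifferent.
Bob indifferent between High and Medium: p·4 + (1−p)·1 = p·(-1) + (1−p)·5 ⟹ 1 + 3p = 5 + (-6)p ⟹ p = 4/9.
Alice indifferent between High and Medium: q·(-4) + (1−q)·3 = q·(-3) + (1−q)·2 ⟹ 3 + (-7)q = 2 + (-5)q ⟹ q = 1/2.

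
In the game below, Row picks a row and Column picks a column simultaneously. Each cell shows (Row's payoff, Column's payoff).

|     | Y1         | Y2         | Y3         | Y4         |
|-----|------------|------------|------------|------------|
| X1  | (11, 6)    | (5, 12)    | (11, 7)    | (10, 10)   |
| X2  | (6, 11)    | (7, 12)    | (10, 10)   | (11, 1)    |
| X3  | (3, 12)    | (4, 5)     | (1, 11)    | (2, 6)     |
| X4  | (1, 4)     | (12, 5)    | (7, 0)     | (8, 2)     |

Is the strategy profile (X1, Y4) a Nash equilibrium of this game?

No

Holding Column at Y4: Row gets 10 from X1 but could get 11 by switching to X2. Row has a profitable deviation.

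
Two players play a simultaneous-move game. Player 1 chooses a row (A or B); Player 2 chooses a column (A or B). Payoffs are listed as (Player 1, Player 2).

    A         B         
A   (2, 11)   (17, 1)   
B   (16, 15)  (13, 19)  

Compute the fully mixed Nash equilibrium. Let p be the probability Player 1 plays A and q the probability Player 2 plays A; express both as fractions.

In a mixed NE each player is indifferent between their pure strategies, so the opponent's mix sets the indifference.
Player 2 indifferent between A and B: p·11 + (1−p)·15 = p·1 + (1−p)·19 ⟹ 15 + (-4)p = 19 + (-18)p ⟹ p = 2/7.
Player 1 indifferent between A and B: q·2 + (1−q)·17 = q·16 + (1−q)·13 ⟹ 17 + (-15)q = 13 + 3q ⟹ q = 2/9.

p = 2/7, q = 2/9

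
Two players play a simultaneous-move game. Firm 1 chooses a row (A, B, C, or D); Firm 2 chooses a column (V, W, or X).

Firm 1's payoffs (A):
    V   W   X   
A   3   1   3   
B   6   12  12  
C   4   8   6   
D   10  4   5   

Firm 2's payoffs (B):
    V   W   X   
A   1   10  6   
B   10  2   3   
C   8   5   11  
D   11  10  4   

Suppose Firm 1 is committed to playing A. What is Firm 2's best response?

W

With Firm 1 fixed at A, Firm 2's payoffs are: V → 1, W → 10, X → 6.
The maximum is 10, achieved by W.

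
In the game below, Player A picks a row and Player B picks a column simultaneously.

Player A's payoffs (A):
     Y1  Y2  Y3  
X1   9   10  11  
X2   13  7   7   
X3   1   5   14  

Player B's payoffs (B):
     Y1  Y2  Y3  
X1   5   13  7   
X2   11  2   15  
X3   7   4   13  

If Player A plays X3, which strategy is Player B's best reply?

Y3

With Player A fixed at X3, Player B's payoffs are: Y1 → 7, Y2 → 4, Y3 → 13.
The maximum is 13, achieved by Y3.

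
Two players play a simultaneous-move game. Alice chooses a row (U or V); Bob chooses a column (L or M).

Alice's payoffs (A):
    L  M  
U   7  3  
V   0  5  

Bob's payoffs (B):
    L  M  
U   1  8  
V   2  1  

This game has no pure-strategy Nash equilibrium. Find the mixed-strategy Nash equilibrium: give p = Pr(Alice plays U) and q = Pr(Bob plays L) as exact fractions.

p = 1/8, q = 2/9

In a mixed NE each player is indifferent between their pure strategies, so the opponent's mix sets the indifference.
Bob indifferent between L and M: p·1 + (1−p)·2 = p·8 + (1−p)·1 ⟹ 2 + (-1)p = 1 + 7p ⟹ p = 1/8.
Alice indifferent between U and V: q·7 + (1−q)·3 = q·0 + (1−q)·5 ⟹ 3 + 4q = 5 + (-5)q ⟹ q = 2/9.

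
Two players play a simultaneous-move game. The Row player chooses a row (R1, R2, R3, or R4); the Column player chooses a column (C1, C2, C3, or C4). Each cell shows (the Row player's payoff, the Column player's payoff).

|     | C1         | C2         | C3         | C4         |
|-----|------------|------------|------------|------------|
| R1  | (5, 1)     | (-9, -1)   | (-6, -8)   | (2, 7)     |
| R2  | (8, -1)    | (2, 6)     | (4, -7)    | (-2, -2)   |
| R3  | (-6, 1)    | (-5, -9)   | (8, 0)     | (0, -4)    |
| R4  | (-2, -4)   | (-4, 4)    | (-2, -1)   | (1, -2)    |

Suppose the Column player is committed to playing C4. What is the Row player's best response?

R1

With the Column player fixed at C4, the Row player's payoffs are: R1 → 2, R2 → -2, R3 → 0, R4 → 1.
The maximum is 2, achieved by R1.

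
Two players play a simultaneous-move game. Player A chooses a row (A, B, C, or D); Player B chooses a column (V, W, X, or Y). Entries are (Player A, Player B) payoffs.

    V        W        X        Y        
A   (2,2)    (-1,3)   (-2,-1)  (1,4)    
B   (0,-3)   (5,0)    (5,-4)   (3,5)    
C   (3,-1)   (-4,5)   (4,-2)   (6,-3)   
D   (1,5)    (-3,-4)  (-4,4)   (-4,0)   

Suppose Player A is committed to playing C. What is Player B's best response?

With Player A fixed at C, Player B's payoffs are: V → -1, W → 5, X → -2, Y → -3.
The maximum is 5, achieved by W.

W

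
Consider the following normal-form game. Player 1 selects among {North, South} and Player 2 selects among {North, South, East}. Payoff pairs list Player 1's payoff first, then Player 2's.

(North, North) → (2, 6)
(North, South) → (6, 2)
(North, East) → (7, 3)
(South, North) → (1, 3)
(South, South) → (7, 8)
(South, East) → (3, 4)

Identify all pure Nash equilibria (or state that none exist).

Find each player's best response to every opponent strategy; NE are the intersections.
Player 1's best responses — vs North: North (payoff 2); vs South: South (payoff 7); vs East: North (payoff 7).
Player 2's best responses — vs North: North (payoff 6); vs South: South (payoff 8).
Mutual best responses occur at (North, North) and (South, South); at each, neither player gains by switching.

(North, North) and (South, South)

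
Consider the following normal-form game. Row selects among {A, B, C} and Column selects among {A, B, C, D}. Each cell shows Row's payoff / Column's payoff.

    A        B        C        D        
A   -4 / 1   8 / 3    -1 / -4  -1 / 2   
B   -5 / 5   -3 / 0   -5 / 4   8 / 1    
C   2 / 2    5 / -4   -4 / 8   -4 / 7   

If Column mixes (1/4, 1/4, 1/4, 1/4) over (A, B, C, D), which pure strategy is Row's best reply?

A

Row's best reply maximizes expected payoff against the mix.
A: (1/4)·(-4) + (1/4)·8 + (1/4)·(-1) + (1/4)·(-1) = 1/2
B: (1/4)·(-5) + (1/4)·(-3) + (1/4)·(-5) + (1/4)·8 = -5/4
C: (1/4)·2 + (1/4)·5 + (1/4)·(-4) + (1/4)·(-4) = -1/4
Highest expected payoff is 1/2, from A.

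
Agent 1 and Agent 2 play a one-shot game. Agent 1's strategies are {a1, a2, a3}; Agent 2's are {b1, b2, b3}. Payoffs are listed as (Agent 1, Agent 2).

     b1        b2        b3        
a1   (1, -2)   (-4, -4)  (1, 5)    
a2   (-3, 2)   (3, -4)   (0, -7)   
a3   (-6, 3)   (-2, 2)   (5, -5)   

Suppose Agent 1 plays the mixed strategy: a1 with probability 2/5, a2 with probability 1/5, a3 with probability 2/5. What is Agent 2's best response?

Compute Agent 2's expected payoff from each pure strategy against the given mix.
b1: (2/5)·(-2) + (1/5)·2 + (2/5)·3 = 4/5
b2: (2/5)·(-4) + (1/5)·(-4) + (2/5)·2 = -8/5
b3: (2/5)·5 + (1/5)·(-7) + (2/5)·(-5) = -7/5
Highest expected payoff is 4/5, from b1.

b1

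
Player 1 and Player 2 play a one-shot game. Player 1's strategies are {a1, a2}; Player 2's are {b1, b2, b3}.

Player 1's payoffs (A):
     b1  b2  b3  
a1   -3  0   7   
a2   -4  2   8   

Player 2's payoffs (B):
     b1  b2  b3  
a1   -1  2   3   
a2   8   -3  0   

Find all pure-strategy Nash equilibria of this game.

None

Check mutual best responses: a cell is a NE iff neither player can gain by unilaterally deviating.
Player 1's best responses — vs b1: a1 (payoff -3); vs b2: a2 (payoff 2); vs b3: a2 (payoff 8).
Player 2's best responses — vs a1: b3 (payoff 3); vs a2: b1 (payoff 8).
No cell has both players best-responding. For instance, Player 1's best reply to b2 is a2, but against a2 Player 2 prefers b1 over b2.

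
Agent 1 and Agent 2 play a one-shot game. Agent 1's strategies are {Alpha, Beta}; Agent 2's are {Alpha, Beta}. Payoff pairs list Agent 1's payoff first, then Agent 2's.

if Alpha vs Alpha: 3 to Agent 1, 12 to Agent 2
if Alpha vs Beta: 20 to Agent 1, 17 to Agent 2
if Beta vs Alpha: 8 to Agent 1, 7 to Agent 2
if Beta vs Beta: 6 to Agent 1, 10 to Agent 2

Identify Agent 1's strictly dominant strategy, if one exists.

Check whether one of Agent 1's strategies beats all alternatives regardless of what the opponent does.
Alpha is not dominant: against Alpha, Beta gives 8 > 3.
Beta is not dominant: against Beta, Alpha gives 20 > 6.
No single strategy is best against every opponent action.

No strictly dominant strategy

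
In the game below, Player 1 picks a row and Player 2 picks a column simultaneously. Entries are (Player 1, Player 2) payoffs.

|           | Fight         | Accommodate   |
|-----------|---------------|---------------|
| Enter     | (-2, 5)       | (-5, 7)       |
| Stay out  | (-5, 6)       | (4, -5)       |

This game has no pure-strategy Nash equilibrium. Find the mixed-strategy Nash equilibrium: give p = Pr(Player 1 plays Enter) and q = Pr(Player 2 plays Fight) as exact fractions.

Each player's mixing probability is pinned down by making the *other* player indifferent.
Player 2 indifferent between Fight and Accommodate: p·5 + (1−p)·6 = p·7 + (1−p)·(-5) ⟹ 6 + (-1)p = (-5) + 12p ⟹ p = 11/13.
Player 1 indifferent between Enter and Stay out: q·(-2) + (1−q)·(-5) = q·(-5) + (1−q)·4 ⟹ (-5) + 3q = 4 + (-9)q ⟹ q = 3/4.

p = 11/13, q = 3/4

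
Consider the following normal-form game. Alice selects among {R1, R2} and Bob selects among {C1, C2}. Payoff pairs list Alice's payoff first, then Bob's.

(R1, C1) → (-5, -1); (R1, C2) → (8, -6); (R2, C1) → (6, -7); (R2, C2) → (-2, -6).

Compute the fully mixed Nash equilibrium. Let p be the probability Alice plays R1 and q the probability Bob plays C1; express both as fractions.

Each player's mixing probability is pinned down by making the *other* player indifferent.
Bob indifferent between C1 and C2: p·(-1) + (1−p)·(-7) = p·(-6) + (1−p)·(-6) ⟹ (-7) + 6p = (-6) + 0p ⟹ p = 1/6.
Alice indifferent between R1 and R2: q·(-5) + (1−q)·8 = q·6 + (1−q)·(-2) ⟹ 8 + (-13)q = (-2) + 8q ⟹ q = 10/21.

p = 1/6, q = 10/21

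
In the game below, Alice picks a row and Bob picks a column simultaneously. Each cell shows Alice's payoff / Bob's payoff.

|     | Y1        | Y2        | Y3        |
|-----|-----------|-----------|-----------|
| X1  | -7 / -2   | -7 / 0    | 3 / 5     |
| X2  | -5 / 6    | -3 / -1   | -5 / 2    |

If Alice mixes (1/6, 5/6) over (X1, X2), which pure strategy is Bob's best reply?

Bob's best reply maximizes expected payoff against the mix.
Y1: (1/6)·(-2) + (5/6)·6 = 14/3
Y2: (1/6)·0 + (5/6)·(-1) = -5/6
Y3: (1/6)·5 + (5/6)·2 = 5/2
Highest expected payoff is 14/3, from Y1.

Y1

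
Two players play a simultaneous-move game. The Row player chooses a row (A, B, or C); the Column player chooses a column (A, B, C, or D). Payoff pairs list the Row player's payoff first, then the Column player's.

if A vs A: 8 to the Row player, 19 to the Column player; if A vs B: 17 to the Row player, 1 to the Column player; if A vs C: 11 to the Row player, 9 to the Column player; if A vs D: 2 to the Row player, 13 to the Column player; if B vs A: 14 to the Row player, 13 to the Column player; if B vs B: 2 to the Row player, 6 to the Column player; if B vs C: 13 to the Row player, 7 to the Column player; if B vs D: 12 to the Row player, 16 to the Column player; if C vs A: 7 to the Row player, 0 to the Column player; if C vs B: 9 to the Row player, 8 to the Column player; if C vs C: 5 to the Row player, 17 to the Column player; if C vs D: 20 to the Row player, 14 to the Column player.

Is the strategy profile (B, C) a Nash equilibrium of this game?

Holding the Column player at C: the Row player gets 13 from B, versus 11 from A, 5 from C. No profitable deviation for the Row player.
Holding the Row player at B: the Column player gets 7 from C but could get 16 by switching to D. The Column player has a profitable deviation.

No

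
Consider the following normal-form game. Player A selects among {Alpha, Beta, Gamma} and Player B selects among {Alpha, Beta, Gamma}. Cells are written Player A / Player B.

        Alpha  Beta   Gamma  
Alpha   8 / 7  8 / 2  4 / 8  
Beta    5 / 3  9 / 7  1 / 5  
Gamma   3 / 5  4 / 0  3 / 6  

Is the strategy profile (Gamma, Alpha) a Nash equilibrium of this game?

No

Holding Player B at Alpha: Player A gets 3 from Gamma but could get 8 by switching to Alpha. Player A has a profitable deviation.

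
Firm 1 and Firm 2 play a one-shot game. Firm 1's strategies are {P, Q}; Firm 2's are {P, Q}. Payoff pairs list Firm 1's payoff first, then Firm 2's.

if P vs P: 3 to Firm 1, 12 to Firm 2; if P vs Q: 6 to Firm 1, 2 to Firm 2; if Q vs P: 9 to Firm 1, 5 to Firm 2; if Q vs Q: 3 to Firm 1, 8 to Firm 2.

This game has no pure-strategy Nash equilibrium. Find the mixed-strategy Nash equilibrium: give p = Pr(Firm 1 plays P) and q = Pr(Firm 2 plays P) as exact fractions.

p = 3/13, q = 1/3

Each player's mixing probability is pinned down by making the *other* player indifferent.
Firm 2 indifferent between P and Q: p·12 + (1−p)·5 = p·2 + (1−p)·8 ⟹ 5 + 7p = 8 + (-6)p ⟹ p = 3/13.
Firm 1 indifferent between P and Q: q·3 + (1−q)·6 = q·9 + (1−q)·3 ⟹ 6 + (-3)q = 3 + 6q ⟹ q = 1/3.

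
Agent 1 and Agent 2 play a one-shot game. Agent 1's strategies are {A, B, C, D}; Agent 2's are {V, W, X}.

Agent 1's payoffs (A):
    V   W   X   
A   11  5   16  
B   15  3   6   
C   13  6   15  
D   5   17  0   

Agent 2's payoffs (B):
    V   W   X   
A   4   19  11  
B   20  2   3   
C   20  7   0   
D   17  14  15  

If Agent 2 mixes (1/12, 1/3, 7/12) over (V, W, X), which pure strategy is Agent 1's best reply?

A

Compute Agent 1's expected payoff from each pure strategy against the given mix.
A: (1/12)·11 + (1/3)·5 + (7/12)·16 = 143/12
B: (1/12)·15 + (1/3)·3 + (7/12)·6 = 23/4
C: (1/12)·13 + (1/3)·6 + (7/12)·15 = 71/6
D: (1/12)·5 + (1/3)·17 + (7/12)·0 = 73/12
Highest expected payoff is 143/12, from A.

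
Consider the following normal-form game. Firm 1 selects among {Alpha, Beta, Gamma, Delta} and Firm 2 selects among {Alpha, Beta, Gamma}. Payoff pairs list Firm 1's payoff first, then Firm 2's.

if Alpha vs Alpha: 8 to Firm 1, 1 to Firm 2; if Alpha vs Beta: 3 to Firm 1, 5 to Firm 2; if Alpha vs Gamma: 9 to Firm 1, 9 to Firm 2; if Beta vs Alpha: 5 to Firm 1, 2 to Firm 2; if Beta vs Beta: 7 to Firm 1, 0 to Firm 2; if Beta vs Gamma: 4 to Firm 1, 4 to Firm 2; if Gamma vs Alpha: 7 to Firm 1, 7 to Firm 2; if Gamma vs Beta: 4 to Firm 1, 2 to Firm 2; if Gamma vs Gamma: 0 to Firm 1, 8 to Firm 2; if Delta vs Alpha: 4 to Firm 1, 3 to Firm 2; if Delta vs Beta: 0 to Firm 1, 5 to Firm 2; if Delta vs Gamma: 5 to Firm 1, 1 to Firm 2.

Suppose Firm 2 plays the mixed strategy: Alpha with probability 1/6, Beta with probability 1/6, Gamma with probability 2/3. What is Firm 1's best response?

Alpha

Firm 1's best reply maximizes expected payoff against the mix.
Alpha: (1/6)·8 + (1/6)·3 + (2/3)·9 = 47/6
Beta: (1/6)·5 + (1/6)·7 + (2/3)·4 = 14/3
Gamma: (1/6)·7 + (1/6)·4 + (2/3)·0 = 11/6
Delta: (1/6)·4 + (1/6)·0 + (2/3)·5 = 4
Highest expected payoff is 47/6, from Alpha.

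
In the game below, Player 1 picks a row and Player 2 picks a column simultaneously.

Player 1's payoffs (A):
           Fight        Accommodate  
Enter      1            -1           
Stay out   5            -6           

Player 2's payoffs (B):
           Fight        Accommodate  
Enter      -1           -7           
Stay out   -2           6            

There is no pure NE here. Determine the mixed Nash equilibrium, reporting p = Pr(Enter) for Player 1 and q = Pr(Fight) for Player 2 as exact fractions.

Each player's mixing probability is pinned down by making the *other* player indifferent.
Player 2 indifferent between Fight and Accommodate: p·(-1) + (1−p)·(-2) = p·(-7) + (1−p)·6 ⟹ (-2) + 1p = 6 + (-13)p ⟹ p = 4/7.
Player 1 indifferent between Enter and Stay out: q·1 + (1−q)·(-1) = q·5 + (1−q)·(-6) ⟹ (-1) + 2q = (-6) + 11q ⟹ q = 5/9.

p = 4/7, q = 5/9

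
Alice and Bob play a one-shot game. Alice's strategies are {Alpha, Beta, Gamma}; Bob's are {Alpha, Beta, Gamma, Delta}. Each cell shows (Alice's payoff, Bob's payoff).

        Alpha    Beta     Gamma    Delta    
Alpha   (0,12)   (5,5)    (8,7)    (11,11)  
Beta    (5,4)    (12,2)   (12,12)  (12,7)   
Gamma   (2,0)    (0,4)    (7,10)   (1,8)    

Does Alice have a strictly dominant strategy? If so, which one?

A strategy is strictly dominant if it gives Alice a strictly higher payoff than every other strategy, against every choice by the opponent.
Beta strictly dominates: vs Alpha: 5 > each of {0, 2}; vs Beta: 12 > each of {5, 0}; vs Gamma: 12 > each of {8, 7}; vs Delta: 12 > each of {11, 1}.

Beta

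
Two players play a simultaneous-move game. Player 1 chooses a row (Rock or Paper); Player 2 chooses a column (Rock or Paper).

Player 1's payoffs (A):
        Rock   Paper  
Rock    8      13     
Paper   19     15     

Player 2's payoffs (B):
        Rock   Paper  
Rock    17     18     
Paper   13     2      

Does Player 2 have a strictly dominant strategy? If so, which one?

Check whether one of Player 2's strategies beats all alternatives regardless of what the opponent does.
Rock is not dominant: against Rock, Paper gives 18 > 17.
Paper is not dominant: against Paper, Rock gives 13 > 2.
No single strategy is best against every opponent action.

None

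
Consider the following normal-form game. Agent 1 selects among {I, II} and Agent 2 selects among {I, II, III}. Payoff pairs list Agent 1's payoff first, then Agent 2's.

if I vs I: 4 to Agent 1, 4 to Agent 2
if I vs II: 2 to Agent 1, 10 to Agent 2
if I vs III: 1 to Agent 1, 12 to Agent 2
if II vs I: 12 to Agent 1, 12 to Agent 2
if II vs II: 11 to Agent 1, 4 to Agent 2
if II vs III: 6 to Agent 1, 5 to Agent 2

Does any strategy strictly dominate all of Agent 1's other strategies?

Check whether one of Agent 1's strategies beats all alternatives regardless of what the opponent does.
II strictly dominates: vs I: 12 > 4; vs II: 11 > 2; vs III: 6 > 1.

II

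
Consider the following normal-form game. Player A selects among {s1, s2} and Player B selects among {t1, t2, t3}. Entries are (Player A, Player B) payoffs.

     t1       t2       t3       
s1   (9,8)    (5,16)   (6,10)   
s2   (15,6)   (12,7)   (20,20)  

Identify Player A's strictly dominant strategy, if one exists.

s2

A strategy is strictly dominant if it gives Player A a strictly higher payoff than every other strategy, against every choice by the opponent.
s2 strictly dominates: vs t1: 15 > 9; vs t2: 12 > 5; vs t3: 20 > 6.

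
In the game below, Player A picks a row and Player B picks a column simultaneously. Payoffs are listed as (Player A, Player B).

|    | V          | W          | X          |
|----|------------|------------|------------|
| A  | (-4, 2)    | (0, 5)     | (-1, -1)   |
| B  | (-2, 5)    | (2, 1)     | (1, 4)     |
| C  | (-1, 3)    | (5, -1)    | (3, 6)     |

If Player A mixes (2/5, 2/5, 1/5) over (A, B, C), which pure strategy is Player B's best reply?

V

Player B's best reply maximizes expected payoff against the mix.
V: (2/5)·2 + (2/5)·5 + (1/5)·3 = 17/5
W: (2/5)·5 + (2/5)·1 + (1/5)·(-1) = 11/5
X: (2/5)·(-1) + (2/5)·4 + (1/5)·6 = 12/5
Highest expected payoff is 17/5, from V.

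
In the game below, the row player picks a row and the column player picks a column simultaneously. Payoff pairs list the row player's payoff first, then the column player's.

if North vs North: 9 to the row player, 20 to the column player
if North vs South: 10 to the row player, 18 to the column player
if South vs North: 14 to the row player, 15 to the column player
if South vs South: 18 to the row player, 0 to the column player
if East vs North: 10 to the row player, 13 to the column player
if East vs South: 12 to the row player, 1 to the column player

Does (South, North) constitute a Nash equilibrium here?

Holding the column player at North: the row player gets 14 from South, versus 9 from North, 10 from East. No profitable deviation for the row player.
Holding the row player at South: the column player gets 15 from North, versus 0 from South. No profitable deviation for the column player either.

Yes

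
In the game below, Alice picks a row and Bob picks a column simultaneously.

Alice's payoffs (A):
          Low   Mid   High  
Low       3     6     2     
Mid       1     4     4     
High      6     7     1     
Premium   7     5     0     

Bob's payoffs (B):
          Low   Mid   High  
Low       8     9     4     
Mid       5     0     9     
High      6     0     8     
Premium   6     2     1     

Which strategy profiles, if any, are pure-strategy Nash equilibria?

(Mid, High) and (Premium, Low)

A profile is a Nash equilibrium when each player is best-responding to the other.
Alice's best responses — vs Low: Premium (payoff 7); vs Mid: High (payoff 7); vs High: Mid (payoff 4).
Bob's best responses — vs Low: Mid (payoff 9); vs Mid: High (payoff 9); vs High: High (payoff 8); vs Premium: Low (payoff 6).
Mutual best responses occur at (Mid, High) and (Premium, Low); at each, neither player gains by switching.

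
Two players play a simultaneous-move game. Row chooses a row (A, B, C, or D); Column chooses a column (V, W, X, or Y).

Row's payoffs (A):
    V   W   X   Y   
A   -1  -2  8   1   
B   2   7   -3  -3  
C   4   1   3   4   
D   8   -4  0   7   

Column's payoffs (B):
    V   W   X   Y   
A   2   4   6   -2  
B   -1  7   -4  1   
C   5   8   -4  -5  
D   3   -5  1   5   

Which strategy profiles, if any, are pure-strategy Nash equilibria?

Find each player's best response to every opponent strategy; NE are the intersections.
Row's best responses — vs V: D (payoff 8); vs W: B (payoff 7); vs X: A (payoff 8); vs Y: D (payoff 7).
Column's best responses — vs A: X (payoff 6); vs B: W (payoff 7); vs C: W (payoff 8); vs D: Y (payoff 5).
Mutual best responses occur at (A, X), (B, W), and (D, Y); at each, neither player gains by switching.

(A, X), (B, W), and (D, Y)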